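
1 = 1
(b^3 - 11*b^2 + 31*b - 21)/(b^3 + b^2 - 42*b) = (b^3 - 11*b^2 + 31*b - 21)/(b*(b^2 + b - 42))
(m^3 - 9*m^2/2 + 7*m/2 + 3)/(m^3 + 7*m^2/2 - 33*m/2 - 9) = (m - 2)/(m + 6)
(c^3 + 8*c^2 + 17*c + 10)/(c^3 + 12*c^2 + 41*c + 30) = (c + 2)/(c + 6)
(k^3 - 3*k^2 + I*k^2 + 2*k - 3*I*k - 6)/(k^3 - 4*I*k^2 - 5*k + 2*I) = (k^2 + k*(-3 + 2*I) - 6*I)/(k^2 - 3*I*k - 2)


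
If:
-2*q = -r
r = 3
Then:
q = 3/2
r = 3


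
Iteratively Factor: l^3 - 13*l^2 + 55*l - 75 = (l - 5)*(l^2 - 8*l + 15) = (l - 5)*(l - 3)*(l - 5)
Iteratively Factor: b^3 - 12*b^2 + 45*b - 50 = (b - 5)*(b^2 - 7*b + 10) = (b - 5)*(b - 2)*(b - 5)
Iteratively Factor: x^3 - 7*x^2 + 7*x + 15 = (x - 3)*(x^2 - 4*x - 5) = (x - 3)*(x + 1)*(x - 5)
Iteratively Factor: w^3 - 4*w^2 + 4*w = (w)*(w^2 - 4*w + 4) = w*(w - 2)*(w - 2)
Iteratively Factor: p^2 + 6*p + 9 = (p + 3)*(p + 3)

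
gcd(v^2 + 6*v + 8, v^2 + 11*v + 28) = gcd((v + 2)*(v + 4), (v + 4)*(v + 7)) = v + 4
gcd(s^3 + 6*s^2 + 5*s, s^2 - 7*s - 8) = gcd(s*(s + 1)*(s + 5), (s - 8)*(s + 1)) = s + 1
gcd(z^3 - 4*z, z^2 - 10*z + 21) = 1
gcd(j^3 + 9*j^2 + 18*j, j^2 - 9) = j + 3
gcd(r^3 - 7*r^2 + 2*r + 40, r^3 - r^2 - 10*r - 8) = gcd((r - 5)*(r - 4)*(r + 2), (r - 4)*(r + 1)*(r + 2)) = r^2 - 2*r - 8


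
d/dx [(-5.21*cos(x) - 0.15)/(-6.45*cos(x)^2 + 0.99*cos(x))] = (-0.789160361274323 - 0.0454410956587902/cos(x) + 0.00348733989939551/cos(x)^2)*sin(x)/(-0.97698355666399*cos(x)^2 + 0.299911231348015*cos(x) - 0.0230164433360105)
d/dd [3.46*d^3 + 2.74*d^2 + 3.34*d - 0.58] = 10.38*d^2 + 5.48*d + 3.34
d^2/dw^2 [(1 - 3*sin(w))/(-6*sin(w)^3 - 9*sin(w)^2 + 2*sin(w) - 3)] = (-432*sin(w)^7 - 162*sin(w)^6 + 855*sin(w)^5 + 1488*sin(w)^4 - 36*sin(w)^3 - 1184*sin(w)^2 - 291*sin(w) + 82)/(6*sin(w)^3 + 9*sin(w)^2 - 2*sin(w) + 3)^3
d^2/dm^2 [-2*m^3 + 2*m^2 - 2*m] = 4 - 12*m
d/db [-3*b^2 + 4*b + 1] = 4 - 6*b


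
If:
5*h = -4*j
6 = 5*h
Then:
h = 6/5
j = -3/2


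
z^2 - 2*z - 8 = (z - 4)*(z + 2)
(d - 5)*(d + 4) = d^2 - d - 20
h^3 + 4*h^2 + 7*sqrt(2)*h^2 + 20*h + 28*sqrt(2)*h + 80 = (h + 4)*(h + 2*sqrt(2))*(h + 5*sqrt(2))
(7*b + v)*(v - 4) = 7*b*v - 28*b + v^2 - 4*v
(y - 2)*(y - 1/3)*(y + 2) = y^3 - y^2/3 - 4*y + 4/3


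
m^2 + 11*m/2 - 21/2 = (m - 3/2)*(m + 7)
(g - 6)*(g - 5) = g^2 - 11*g + 30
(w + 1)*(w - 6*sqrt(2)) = w^2 - 6*sqrt(2)*w + w - 6*sqrt(2)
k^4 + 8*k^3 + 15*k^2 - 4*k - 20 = (k - 1)*(k + 2)^2*(k + 5)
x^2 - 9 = (x - 3)*(x + 3)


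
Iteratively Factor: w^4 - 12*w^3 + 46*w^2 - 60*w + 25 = (w - 1)*(w^3 - 11*w^2 + 35*w - 25) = (w - 5)*(w - 1)*(w^2 - 6*w + 5) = (w - 5)^2*(w - 1)*(w - 1)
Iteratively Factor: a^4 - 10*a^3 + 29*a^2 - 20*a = (a - 1)*(a^3 - 9*a^2 + 20*a) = (a - 5)*(a - 1)*(a^2 - 4*a) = (a - 5)*(a - 4)*(a - 1)*(a)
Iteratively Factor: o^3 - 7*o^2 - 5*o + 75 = (o - 5)*(o^2 - 2*o - 15) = (o - 5)*(o + 3)*(o - 5)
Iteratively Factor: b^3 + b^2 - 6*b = (b)*(b^2 + b - 6) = b*(b - 2)*(b + 3)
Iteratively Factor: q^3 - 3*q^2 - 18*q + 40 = (q + 4)*(q^2 - 7*q + 10) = (q - 2)*(q + 4)*(q - 5)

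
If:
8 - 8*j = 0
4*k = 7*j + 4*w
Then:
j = 1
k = w + 7/4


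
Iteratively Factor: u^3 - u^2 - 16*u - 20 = (u + 2)*(u^2 - 3*u - 10) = (u - 5)*(u + 2)*(u + 2)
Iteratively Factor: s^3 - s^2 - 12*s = (s - 4)*(s^2 + 3*s) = (s - 4)*(s + 3)*(s)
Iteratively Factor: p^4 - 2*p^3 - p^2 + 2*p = (p)*(p^3 - 2*p^2 - p + 2) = p*(p + 1)*(p^2 - 3*p + 2) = p*(p - 2)*(p + 1)*(p - 1)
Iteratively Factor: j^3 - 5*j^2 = (j - 5)*(j^2) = j*(j - 5)*(j)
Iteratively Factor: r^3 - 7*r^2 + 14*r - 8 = (r - 4)*(r^2 - 3*r + 2) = (r - 4)*(r - 2)*(r - 1)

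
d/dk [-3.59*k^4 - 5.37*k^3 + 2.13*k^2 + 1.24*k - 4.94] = -14.36*k^3 - 16.11*k^2 + 4.26*k + 1.24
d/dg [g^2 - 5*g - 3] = 2*g - 5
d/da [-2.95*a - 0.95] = -2.95000000000000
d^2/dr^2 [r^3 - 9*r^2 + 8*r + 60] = 6*r - 18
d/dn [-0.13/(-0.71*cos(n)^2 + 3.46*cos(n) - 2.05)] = (0.1846*cos(n) - 0.4498)*sin(n)/(0.71*cos(n)^2 - 3.46*cos(n) + 2.05)^2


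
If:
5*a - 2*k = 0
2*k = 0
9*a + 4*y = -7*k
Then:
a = 0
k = 0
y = 0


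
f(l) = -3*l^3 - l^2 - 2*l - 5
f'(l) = -9*l^2 - 2*l - 2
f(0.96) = -10.50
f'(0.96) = -12.21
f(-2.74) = 54.68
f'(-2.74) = -64.09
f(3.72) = -180.71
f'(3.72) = -133.99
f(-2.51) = 41.16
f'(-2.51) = -53.68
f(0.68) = -7.77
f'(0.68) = -7.52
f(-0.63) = -3.39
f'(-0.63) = -4.31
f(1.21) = -14.20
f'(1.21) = -17.60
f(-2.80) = 58.62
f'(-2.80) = -66.96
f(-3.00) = 73.00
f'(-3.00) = -77.00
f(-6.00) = 619.00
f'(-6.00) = -314.00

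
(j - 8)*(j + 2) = j^2 - 6*j - 16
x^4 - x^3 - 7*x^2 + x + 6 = (x - 3)*(x - 1)*(x + 1)*(x + 2)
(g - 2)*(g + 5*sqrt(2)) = g^2 - 2*g + 5*sqrt(2)*g - 10*sqrt(2)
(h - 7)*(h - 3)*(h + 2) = h^3 - 8*h^2 + h + 42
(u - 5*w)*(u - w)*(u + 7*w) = u^3 + u^2*w - 37*u*w^2 + 35*w^3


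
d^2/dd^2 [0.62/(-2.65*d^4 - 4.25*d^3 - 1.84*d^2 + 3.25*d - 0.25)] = ((19.716*d^2 + 15.81*d + 2.2816)*(2.65*d^4 + 4.25*d^3 + 1.84*d^2 - 3.25*d + 0.25) - 0.62*(10.6*d^3 + 12.75*d^2 + 3.68*d - 3.25)*(21.2*d^3 + 25.5*d^2 + 7.36*d - 6.5))/(2.65*d^4 + 4.25*d^3 + 1.84*d^2 - 3.25*d + 0.25)^3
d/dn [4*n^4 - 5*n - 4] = 16*n^3 - 5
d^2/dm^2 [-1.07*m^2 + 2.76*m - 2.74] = -2.14000000000000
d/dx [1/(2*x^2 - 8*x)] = (2 - x)/(x^2*(x - 4)^2)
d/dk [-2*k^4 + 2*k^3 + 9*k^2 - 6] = 2*k*(-4*k^2 + 3*k + 9)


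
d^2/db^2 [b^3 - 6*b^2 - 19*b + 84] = 6*b - 12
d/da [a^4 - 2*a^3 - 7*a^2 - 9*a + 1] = 4*a^3 - 6*a^2 - 14*a - 9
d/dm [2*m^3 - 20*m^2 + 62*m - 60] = 6*m^2 - 40*m + 62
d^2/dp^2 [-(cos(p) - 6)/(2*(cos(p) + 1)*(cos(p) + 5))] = ((1 - cos(2*p))^2 - 17*cos(p) - 214*cos(2*p) - 31*cos(3*p) + 1510)/(8*(cos(p) + 1)^2*(cos(p) + 5)^3)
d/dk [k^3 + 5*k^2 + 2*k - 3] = 3*k^2 + 10*k + 2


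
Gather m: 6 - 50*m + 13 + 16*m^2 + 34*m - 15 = 16*m^2 - 16*m + 4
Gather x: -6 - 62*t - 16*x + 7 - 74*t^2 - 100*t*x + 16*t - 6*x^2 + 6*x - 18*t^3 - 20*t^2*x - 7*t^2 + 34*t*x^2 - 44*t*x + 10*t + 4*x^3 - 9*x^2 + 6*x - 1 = -18*t^3 - 81*t^2 - 36*t + 4*x^3 + x^2*(34*t - 15) + x*(-20*t^2 - 144*t - 4)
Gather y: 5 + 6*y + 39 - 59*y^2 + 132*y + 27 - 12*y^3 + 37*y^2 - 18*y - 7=-12*y^3 - 22*y^2 + 120*y + 64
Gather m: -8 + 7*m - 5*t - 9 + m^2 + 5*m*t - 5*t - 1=m^2 + m*(5*t + 7) - 10*t - 18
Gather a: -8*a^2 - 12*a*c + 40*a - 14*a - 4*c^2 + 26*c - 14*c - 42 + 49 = -8*a^2 + a*(26 - 12*c) - 4*c^2 + 12*c + 7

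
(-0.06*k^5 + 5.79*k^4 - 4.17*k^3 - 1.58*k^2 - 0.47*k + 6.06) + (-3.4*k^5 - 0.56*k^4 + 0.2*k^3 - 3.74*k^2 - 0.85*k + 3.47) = -3.46*k^5 + 5.23*k^4 - 3.97*k^3 - 5.32*k^2 - 1.32*k + 9.53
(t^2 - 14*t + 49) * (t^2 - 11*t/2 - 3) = t^4 - 39*t^3/2 + 123*t^2 - 455*t/2 - 147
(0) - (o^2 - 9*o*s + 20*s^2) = -o^2 + 9*o*s - 20*s^2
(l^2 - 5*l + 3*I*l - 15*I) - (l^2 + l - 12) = -6*l + 3*I*l + 12 - 15*I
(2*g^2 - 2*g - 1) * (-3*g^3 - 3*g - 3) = -6*g^5 + 6*g^4 - 3*g^3 + 9*g + 3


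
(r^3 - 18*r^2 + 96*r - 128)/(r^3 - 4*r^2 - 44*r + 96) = (r - 8)/(r + 6)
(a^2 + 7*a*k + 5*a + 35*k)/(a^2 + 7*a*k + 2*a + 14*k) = (a + 5)/(a + 2)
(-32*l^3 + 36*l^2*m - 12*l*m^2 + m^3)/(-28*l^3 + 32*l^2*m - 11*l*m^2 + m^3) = (8*l - m)/(7*l - m)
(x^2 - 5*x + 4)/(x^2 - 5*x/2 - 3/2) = 2*(-x^2 + 5*x - 4)/(-2*x^2 + 5*x + 3)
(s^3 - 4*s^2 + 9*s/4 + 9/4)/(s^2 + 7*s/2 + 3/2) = (2*s^2 - 9*s + 9)/(2*(s + 3))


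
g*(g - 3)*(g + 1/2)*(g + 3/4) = g^4 - 7*g^3/4 - 27*g^2/8 - 9*g/8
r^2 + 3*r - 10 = (r - 2)*(r + 5)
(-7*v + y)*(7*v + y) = -49*v^2 + y^2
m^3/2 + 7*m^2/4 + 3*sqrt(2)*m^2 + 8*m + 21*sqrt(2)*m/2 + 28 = (m/2 + sqrt(2))*(m + 7/2)*(m + 4*sqrt(2))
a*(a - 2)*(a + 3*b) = a^3 + 3*a^2*b - 2*a^2 - 6*a*b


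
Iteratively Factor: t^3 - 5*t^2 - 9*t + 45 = (t + 3)*(t^2 - 8*t + 15) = (t - 5)*(t + 3)*(t - 3)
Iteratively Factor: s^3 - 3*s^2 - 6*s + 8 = (s + 2)*(s^2 - 5*s + 4) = (s - 4)*(s + 2)*(s - 1)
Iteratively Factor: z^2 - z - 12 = (z + 3)*(z - 4)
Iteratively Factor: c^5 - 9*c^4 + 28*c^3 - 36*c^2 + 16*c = (c - 4)*(c^4 - 5*c^3 + 8*c^2 - 4*c) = c*(c - 4)*(c^3 - 5*c^2 + 8*c - 4) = c*(c - 4)*(c - 2)*(c^2 - 3*c + 2) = c*(c - 4)*(c - 2)*(c - 1)*(c - 2)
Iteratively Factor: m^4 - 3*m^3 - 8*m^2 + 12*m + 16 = (m + 1)*(m^3 - 4*m^2 - 4*m + 16) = (m - 4)*(m + 1)*(m^2 - 4) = (m - 4)*(m - 2)*(m + 1)*(m + 2)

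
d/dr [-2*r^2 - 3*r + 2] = -4*r - 3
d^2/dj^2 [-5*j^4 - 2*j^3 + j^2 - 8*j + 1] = -60*j^2 - 12*j + 2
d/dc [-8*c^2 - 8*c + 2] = -16*c - 8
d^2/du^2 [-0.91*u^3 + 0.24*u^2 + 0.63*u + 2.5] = 0.48 - 5.46*u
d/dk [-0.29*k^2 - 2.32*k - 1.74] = -0.58*k - 2.32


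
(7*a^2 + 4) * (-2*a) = -14*a^3 - 8*a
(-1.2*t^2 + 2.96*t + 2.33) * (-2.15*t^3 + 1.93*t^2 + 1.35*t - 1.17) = 2.58*t^5 - 8.68*t^4 - 0.916700000000001*t^3 + 9.8969*t^2 - 0.317699999999999*t - 2.7261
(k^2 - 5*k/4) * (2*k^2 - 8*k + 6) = 2*k^4 - 21*k^3/2 + 16*k^2 - 15*k/2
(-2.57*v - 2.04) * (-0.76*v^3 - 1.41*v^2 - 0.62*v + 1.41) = 1.9532*v^4 + 5.1741*v^3 + 4.4698*v^2 - 2.3589*v - 2.8764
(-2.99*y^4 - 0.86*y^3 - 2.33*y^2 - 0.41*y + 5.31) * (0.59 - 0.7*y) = 2.093*y^5 - 1.1621*y^4 + 1.1236*y^3 - 1.0877*y^2 - 3.9589*y + 3.1329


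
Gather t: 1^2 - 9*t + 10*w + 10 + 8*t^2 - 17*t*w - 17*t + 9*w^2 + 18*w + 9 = 8*t^2 + t*(-17*w - 26) + 9*w^2 + 28*w + 20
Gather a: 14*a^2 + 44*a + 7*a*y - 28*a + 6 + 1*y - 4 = 14*a^2 + a*(7*y + 16) + y + 2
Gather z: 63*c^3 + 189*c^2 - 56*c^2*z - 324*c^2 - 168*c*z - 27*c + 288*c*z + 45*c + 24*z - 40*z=63*c^3 - 135*c^2 + 18*c + z*(-56*c^2 + 120*c - 16)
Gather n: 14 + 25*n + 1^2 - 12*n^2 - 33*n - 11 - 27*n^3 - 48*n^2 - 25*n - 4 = -27*n^3 - 60*n^2 - 33*n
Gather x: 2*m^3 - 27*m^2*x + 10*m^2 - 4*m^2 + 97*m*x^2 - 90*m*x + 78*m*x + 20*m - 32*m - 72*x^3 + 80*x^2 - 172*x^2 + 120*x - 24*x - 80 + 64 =2*m^3 + 6*m^2 - 12*m - 72*x^3 + x^2*(97*m - 92) + x*(-27*m^2 - 12*m + 96) - 16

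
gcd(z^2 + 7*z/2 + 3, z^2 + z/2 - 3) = z + 2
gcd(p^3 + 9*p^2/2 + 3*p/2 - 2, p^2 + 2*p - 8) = p + 4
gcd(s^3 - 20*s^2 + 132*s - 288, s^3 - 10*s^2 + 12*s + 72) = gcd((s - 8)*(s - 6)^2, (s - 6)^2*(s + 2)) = s^2 - 12*s + 36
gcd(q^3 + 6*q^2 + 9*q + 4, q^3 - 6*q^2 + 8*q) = 1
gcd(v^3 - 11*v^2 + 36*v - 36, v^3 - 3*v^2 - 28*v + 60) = v^2 - 8*v + 12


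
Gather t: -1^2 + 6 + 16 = 21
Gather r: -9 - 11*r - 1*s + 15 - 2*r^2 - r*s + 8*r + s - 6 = -2*r^2 + r*(-s - 3)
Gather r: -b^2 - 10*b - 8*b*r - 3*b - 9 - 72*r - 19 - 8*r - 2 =-b^2 - 13*b + r*(-8*b - 80) - 30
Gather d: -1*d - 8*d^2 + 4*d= -8*d^2 + 3*d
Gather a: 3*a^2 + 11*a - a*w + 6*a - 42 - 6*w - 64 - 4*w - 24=3*a^2 + a*(17 - w) - 10*w - 130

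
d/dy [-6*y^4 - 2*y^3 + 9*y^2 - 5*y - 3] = -24*y^3 - 6*y^2 + 18*y - 5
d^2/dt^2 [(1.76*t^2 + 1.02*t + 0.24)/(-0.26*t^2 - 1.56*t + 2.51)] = (1.289808*t^3 - 6.9888*t^2 - 4.577976*t - 31.645552)/(0.017576*t^6 + 0.316368*t^5 + 1.38918*t^4 - 2.31192*t^3 - 13.41093*t^2 + 29.484468*t - 15.813251)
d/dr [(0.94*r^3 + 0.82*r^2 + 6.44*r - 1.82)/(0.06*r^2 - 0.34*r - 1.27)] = (0.0564*r^4 - 0.6392*r^3 - 4.2466*r^2 - 1.8644*r - 8.7976)/(0.0036*r^4 - 0.0408*r^3 - 0.0368*r^2 + 0.8636*r + 1.6129)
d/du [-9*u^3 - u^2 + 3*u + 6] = -27*u^2 - 2*u + 3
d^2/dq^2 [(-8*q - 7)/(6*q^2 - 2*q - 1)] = 4*(2*(6*q - 1)^2*(8*q + 7) + (72*q + 13)*(-6*q^2 + 2*q + 1))/(-6*q^2 + 2*q + 1)^3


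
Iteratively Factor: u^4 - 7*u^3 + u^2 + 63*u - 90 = (u - 2)*(u^3 - 5*u^2 - 9*u + 45) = (u - 2)*(u + 3)*(u^2 - 8*u + 15) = (u - 5)*(u - 2)*(u + 3)*(u - 3)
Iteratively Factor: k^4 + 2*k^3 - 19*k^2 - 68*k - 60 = (k + 3)*(k^3 - k^2 - 16*k - 20) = (k + 2)*(k + 3)*(k^2 - 3*k - 10) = (k + 2)^2*(k + 3)*(k - 5)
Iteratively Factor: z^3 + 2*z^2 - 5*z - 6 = (z + 1)*(z^2 + z - 6) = (z - 2)*(z + 1)*(z + 3)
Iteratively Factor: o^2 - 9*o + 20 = (o - 4)*(o - 5)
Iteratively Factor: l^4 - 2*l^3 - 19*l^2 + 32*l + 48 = (l + 4)*(l^3 - 6*l^2 + 5*l + 12) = (l - 3)*(l + 4)*(l^2 - 3*l - 4) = (l - 4)*(l - 3)*(l + 4)*(l + 1)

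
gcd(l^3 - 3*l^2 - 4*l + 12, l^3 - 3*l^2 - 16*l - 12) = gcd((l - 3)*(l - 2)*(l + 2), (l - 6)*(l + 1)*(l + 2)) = l + 2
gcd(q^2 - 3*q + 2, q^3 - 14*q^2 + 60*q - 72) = q - 2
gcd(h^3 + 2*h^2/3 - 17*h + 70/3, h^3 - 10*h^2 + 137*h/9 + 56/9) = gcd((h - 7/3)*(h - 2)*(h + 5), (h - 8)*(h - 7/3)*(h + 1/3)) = h - 7/3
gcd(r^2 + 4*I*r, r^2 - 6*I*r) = r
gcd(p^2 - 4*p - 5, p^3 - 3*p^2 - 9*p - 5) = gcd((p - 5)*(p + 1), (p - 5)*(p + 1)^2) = p^2 - 4*p - 5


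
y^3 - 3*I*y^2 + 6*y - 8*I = (y - 4*I)*(y - I)*(y + 2*I)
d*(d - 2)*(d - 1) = d^3 - 3*d^2 + 2*d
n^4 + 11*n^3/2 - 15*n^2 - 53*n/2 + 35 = (n - 5/2)*(n - 1)*(n + 2)*(n + 7)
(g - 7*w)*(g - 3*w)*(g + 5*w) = g^3 - 5*g^2*w - 29*g*w^2 + 105*w^3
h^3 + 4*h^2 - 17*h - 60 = (h - 4)*(h + 3)*(h + 5)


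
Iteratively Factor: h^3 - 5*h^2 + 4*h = (h - 4)*(h^2 - h) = (h - 4)*(h - 1)*(h)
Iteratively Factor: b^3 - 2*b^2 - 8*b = (b + 2)*(b^2 - 4*b) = b*(b + 2)*(b - 4)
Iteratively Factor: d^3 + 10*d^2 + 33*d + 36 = (d + 3)*(d^2 + 7*d + 12) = (d + 3)*(d + 4)*(d + 3)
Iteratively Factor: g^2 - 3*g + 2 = (g - 1)*(g - 2)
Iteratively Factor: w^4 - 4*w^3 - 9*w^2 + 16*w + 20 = (w + 2)*(w^3 - 6*w^2 + 3*w + 10) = (w - 5)*(w + 2)*(w^2 - w - 2) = (w - 5)*(w + 1)*(w + 2)*(w - 2)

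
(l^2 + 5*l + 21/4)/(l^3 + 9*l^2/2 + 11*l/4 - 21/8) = 2/(2*l - 1)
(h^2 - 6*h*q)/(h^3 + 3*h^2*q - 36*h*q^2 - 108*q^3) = h/(h^2 + 9*h*q + 18*q^2)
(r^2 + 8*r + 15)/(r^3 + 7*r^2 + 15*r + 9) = (r + 5)/(r^2 + 4*r + 3)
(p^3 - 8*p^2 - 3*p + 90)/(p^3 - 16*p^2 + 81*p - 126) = (p^2 - 2*p - 15)/(p^2 - 10*p + 21)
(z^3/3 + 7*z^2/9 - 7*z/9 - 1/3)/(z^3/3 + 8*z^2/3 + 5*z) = (3*z^2 - 2*z - 1)/(3*z*(z + 5))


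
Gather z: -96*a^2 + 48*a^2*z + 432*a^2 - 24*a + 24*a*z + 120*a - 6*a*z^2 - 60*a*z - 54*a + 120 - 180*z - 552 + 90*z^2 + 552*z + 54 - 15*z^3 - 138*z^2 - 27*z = 336*a^2 + 42*a - 15*z^3 + z^2*(-6*a - 48) + z*(48*a^2 - 36*a + 345) - 378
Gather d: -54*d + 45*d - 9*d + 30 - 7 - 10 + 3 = 16 - 18*d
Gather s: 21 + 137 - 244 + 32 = -54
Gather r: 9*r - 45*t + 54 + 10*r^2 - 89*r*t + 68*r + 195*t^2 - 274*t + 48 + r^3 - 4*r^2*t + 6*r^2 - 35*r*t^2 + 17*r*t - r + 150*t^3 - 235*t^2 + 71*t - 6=r^3 + r^2*(16 - 4*t) + r*(-35*t^2 - 72*t + 76) + 150*t^3 - 40*t^2 - 248*t + 96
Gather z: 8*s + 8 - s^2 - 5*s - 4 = -s^2 + 3*s + 4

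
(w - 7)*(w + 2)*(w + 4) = w^3 - w^2 - 34*w - 56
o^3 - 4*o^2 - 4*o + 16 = (o - 4)*(o - 2)*(o + 2)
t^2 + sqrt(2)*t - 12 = (t - 2*sqrt(2))*(t + 3*sqrt(2))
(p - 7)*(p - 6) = p^2 - 13*p + 42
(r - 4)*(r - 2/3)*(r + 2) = r^3 - 8*r^2/3 - 20*r/3 + 16/3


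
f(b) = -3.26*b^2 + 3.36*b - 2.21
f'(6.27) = -37.52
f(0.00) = -2.21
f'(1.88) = -8.90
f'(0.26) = 1.66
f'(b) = 3.36 - 6.52*b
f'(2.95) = -15.87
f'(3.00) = -16.20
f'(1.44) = -6.03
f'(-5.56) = 39.61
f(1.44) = -4.13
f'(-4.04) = 29.70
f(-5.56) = -121.67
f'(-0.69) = 7.86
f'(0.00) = 3.36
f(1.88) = -7.42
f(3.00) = -21.47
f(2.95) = -20.67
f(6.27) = -109.30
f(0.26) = -1.56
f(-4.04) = -68.99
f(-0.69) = -6.08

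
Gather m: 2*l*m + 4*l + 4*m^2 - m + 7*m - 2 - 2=4*l + 4*m^2 + m*(2*l + 6) - 4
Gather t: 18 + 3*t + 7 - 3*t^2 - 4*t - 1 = -3*t^2 - t + 24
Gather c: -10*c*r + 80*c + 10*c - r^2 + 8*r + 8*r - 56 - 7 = c*(90 - 10*r) - r^2 + 16*r - 63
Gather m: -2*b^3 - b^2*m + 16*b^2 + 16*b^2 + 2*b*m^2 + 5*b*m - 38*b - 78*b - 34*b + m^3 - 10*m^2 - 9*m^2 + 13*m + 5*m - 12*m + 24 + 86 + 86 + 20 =-2*b^3 + 32*b^2 - 150*b + m^3 + m^2*(2*b - 19) + m*(-b^2 + 5*b + 6) + 216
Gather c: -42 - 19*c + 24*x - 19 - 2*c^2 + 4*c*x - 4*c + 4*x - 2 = -2*c^2 + c*(4*x - 23) + 28*x - 63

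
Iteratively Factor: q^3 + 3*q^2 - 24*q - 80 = (q + 4)*(q^2 - q - 20) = (q + 4)^2*(q - 5)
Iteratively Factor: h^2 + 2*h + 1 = (h + 1)*(h + 1)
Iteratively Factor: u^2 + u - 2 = (u - 1)*(u + 2)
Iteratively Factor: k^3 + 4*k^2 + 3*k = (k + 1)*(k^2 + 3*k) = (k + 1)*(k + 3)*(k)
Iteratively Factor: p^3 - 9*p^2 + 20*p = (p - 4)*(p^2 - 5*p) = (p - 5)*(p - 4)*(p)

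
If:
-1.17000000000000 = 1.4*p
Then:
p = -0.84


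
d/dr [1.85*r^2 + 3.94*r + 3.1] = 3.7*r + 3.94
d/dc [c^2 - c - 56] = 2*c - 1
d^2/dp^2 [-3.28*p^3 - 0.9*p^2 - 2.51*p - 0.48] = -19.68*p - 1.8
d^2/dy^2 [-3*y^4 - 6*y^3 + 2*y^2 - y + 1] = -36*y^2 - 36*y + 4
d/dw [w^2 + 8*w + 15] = 2*w + 8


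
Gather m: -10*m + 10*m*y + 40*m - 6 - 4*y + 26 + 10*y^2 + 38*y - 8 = m*(10*y + 30) + 10*y^2 + 34*y + 12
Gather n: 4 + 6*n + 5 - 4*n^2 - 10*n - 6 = -4*n^2 - 4*n + 3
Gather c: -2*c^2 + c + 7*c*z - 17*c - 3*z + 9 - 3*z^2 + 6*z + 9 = -2*c^2 + c*(7*z - 16) - 3*z^2 + 3*z + 18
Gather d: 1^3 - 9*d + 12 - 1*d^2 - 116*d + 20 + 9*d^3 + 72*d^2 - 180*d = 9*d^3 + 71*d^2 - 305*d + 33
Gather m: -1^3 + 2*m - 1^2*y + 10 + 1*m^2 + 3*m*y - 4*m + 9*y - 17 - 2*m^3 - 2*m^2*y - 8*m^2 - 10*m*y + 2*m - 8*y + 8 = -2*m^3 + m^2*(-2*y - 7) - 7*m*y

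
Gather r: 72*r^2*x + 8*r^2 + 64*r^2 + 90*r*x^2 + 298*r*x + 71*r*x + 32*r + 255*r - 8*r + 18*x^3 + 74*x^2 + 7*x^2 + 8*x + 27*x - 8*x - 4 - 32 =r^2*(72*x + 72) + r*(90*x^2 + 369*x + 279) + 18*x^3 + 81*x^2 + 27*x - 36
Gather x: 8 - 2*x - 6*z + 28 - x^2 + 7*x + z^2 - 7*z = -x^2 + 5*x + z^2 - 13*z + 36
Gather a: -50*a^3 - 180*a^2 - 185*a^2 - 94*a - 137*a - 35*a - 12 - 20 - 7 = -50*a^3 - 365*a^2 - 266*a - 39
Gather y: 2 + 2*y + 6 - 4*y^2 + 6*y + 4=-4*y^2 + 8*y + 12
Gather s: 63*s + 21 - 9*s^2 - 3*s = -9*s^2 + 60*s + 21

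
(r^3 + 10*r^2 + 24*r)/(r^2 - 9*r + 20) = r*(r^2 + 10*r + 24)/(r^2 - 9*r + 20)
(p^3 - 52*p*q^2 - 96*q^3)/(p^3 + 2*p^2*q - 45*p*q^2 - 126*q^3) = (p^2 - 6*p*q - 16*q^2)/(p^2 - 4*p*q - 21*q^2)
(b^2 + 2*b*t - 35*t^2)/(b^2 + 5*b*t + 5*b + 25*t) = (b^2 + 2*b*t - 35*t^2)/(b^2 + 5*b*t + 5*b + 25*t)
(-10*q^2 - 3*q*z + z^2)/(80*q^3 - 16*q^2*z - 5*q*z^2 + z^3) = (2*q + z)/(-16*q^2 + z^2)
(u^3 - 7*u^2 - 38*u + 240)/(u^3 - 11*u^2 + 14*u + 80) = (u + 6)/(u + 2)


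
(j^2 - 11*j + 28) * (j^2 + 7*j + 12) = j^4 - 4*j^3 - 37*j^2 + 64*j + 336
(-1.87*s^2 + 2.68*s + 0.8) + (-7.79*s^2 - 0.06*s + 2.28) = -9.66*s^2 + 2.62*s + 3.08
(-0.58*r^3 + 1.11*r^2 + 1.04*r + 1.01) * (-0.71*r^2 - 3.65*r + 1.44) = 0.4118*r^5 + 1.3289*r^4 - 5.6251*r^3 - 2.9147*r^2 - 2.1889*r + 1.4544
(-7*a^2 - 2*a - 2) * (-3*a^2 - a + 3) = 21*a^4 + 13*a^3 - 13*a^2 - 4*a - 6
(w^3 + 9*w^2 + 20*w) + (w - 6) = w^3 + 9*w^2 + 21*w - 6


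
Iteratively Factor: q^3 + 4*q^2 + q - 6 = (q + 2)*(q^2 + 2*q - 3) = (q - 1)*(q + 2)*(q + 3)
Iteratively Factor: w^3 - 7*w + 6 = (w - 2)*(w^2 + 2*w - 3) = (w - 2)*(w - 1)*(w + 3)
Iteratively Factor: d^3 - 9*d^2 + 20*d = (d)*(d^2 - 9*d + 20) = d*(d - 5)*(d - 4)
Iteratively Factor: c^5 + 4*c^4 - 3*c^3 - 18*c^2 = (c)*(c^4 + 4*c^3 - 3*c^2 - 18*c) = c*(c + 3)*(c^3 + c^2 - 6*c) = c*(c - 2)*(c + 3)*(c^2 + 3*c) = c*(c - 2)*(c + 3)^2*(c)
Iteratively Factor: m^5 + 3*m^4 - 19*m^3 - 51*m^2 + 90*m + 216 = (m - 3)*(m^4 + 6*m^3 - m^2 - 54*m - 72) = (m - 3)^2*(m^3 + 9*m^2 + 26*m + 24) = (m - 3)^2*(m + 3)*(m^2 + 6*m + 8) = (m - 3)^2*(m + 3)*(m + 4)*(m + 2)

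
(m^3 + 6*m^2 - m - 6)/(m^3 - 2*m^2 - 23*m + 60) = (m^3 + 6*m^2 - m - 6)/(m^3 - 2*m^2 - 23*m + 60)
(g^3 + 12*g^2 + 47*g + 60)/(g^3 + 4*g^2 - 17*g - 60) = (g + 4)/(g - 4)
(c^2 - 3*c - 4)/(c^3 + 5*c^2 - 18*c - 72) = (c + 1)/(c^2 + 9*c + 18)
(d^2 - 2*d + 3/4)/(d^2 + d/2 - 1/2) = (d - 3/2)/(d + 1)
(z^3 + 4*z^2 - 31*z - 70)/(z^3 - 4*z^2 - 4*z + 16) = (z^2 + 2*z - 35)/(z^2 - 6*z + 8)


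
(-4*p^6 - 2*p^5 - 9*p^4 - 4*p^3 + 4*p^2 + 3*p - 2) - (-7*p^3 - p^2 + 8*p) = -4*p^6 - 2*p^5 - 9*p^4 + 3*p^3 + 5*p^2 - 5*p - 2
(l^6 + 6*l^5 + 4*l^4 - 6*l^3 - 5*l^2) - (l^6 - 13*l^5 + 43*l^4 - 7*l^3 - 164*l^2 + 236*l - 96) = 19*l^5 - 39*l^4 + l^3 + 159*l^2 - 236*l + 96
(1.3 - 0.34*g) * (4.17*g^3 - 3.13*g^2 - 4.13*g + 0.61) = -1.4178*g^4 + 6.4852*g^3 - 2.6648*g^2 - 5.5764*g + 0.793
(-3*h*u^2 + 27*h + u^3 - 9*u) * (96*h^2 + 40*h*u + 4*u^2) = -288*h^3*u^2 + 2592*h^3 - 24*h^2*u^3 + 216*h^2*u + 28*h*u^4 - 252*h*u^2 + 4*u^5 - 36*u^3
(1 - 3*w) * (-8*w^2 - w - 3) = 24*w^3 - 5*w^2 + 8*w - 3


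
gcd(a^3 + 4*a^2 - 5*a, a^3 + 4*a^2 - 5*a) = a^3 + 4*a^2 - 5*a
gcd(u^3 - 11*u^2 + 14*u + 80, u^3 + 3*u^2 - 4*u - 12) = u + 2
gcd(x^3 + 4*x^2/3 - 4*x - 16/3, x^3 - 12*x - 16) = x + 2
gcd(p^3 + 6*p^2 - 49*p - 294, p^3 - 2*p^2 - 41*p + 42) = p^2 - p - 42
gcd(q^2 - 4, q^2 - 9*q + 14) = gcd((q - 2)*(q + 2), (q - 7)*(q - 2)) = q - 2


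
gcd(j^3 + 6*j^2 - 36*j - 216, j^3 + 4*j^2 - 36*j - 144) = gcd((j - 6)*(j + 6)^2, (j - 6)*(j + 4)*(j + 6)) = j^2 - 36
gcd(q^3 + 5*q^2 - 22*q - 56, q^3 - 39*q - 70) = q + 2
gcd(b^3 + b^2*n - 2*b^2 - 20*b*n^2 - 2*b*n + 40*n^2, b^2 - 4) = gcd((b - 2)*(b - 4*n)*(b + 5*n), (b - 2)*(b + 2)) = b - 2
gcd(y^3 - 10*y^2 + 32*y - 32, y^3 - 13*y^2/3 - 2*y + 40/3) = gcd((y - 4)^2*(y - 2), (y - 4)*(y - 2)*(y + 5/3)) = y^2 - 6*y + 8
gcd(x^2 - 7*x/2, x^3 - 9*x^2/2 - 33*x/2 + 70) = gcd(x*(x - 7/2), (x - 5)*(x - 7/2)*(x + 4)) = x - 7/2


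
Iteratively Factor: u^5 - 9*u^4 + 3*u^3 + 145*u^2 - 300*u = (u - 5)*(u^4 - 4*u^3 - 17*u^2 + 60*u) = (u - 5)*(u - 3)*(u^3 - u^2 - 20*u) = (u - 5)^2*(u - 3)*(u^2 + 4*u) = (u - 5)^2*(u - 3)*(u + 4)*(u)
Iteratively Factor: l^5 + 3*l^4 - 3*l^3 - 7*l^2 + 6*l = (l - 1)*(l^4 + 4*l^3 + l^2 - 6*l) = (l - 1)^2*(l^3 + 5*l^2 + 6*l) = (l - 1)^2*(l + 2)*(l^2 + 3*l) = l*(l - 1)^2*(l + 2)*(l + 3)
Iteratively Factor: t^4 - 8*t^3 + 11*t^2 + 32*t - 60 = (t - 3)*(t^3 - 5*t^2 - 4*t + 20) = (t - 5)*(t - 3)*(t^2 - 4) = (t - 5)*(t - 3)*(t - 2)*(t + 2)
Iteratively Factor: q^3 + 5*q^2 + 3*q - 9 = (q + 3)*(q^2 + 2*q - 3) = (q + 3)^2*(q - 1)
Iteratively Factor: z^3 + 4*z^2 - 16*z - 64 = (z + 4)*(z^2 - 16) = (z + 4)^2*(z - 4)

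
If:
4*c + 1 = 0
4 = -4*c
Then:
No Solution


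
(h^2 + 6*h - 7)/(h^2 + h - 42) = (h - 1)/(h - 6)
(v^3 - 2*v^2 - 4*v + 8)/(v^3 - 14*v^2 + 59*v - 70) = (v^2 - 4)/(v^2 - 12*v + 35)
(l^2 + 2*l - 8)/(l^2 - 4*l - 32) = (l - 2)/(l - 8)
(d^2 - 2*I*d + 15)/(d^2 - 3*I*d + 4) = (d^2 - 2*I*d + 15)/(d^2 - 3*I*d + 4)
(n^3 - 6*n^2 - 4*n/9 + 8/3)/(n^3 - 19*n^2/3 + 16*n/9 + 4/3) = (3*n + 2)/(3*n + 1)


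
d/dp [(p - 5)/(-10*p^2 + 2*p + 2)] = (-5*p^2 + p + (p - 5)*(10*p - 1) + 1)/(2*(-5*p^2 + p + 1)^2)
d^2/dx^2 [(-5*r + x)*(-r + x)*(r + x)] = -10*r + 6*x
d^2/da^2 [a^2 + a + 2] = 2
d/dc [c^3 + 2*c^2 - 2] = c*(3*c + 4)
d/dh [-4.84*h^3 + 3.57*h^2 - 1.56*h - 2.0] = -14.52*h^2 + 7.14*h - 1.56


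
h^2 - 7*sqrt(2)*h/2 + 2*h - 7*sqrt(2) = (h + 2)*(h - 7*sqrt(2)/2)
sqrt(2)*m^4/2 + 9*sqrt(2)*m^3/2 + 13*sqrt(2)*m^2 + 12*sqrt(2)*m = m*(m + 3)*(m + 4)*(sqrt(2)*m/2 + sqrt(2))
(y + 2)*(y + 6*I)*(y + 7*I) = y^3 + 2*y^2 + 13*I*y^2 - 42*y + 26*I*y - 84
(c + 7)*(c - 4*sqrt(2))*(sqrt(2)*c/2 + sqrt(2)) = sqrt(2)*c^3/2 - 4*c^2 + 9*sqrt(2)*c^2/2 - 36*c + 7*sqrt(2)*c - 56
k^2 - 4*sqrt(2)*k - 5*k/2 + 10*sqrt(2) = (k - 5/2)*(k - 4*sqrt(2))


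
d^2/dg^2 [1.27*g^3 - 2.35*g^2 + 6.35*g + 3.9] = 7.62*g - 4.7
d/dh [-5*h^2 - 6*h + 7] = -10*h - 6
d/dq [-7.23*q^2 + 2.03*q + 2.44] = 2.03 - 14.46*q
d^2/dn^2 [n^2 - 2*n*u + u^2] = 2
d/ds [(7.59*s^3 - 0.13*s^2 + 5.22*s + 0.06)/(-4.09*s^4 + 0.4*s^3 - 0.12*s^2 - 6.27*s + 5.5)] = (31.0431*s^6 - 1.0634*s^5 + 63.1906*s^4 - 98.373*s^3 + 126.6045*s^2 - 1.4156*s + 29.0862)/(16.7281*s^8 - 3.272*s^7 + 1.1416*s^6 + 51.1926*s^5 - 49.9916*s^4 + 5.9048*s^3 + 37.9929*s^2 - 68.97*s + 30.25)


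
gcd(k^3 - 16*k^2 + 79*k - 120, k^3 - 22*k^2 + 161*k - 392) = k - 8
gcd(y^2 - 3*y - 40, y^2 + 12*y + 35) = y + 5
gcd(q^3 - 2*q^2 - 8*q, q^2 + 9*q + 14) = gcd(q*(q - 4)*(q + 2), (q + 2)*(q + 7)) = q + 2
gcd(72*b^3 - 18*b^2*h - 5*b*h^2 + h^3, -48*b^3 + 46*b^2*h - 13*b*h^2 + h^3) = 3*b - h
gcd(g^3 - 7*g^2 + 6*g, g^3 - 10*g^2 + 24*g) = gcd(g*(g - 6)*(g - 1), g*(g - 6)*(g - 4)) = g^2 - 6*g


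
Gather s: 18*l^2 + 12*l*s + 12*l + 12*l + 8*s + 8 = 18*l^2 + 24*l + s*(12*l + 8) + 8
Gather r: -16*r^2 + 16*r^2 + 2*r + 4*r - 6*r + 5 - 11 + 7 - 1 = 0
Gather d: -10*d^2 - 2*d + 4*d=-10*d^2 + 2*d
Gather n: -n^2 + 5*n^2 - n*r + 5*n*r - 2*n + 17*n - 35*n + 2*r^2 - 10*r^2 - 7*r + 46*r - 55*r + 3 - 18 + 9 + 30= 4*n^2 + n*(4*r - 20) - 8*r^2 - 16*r + 24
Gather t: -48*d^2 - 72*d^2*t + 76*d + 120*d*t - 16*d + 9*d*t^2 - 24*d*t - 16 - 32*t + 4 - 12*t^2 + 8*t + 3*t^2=-48*d^2 + 60*d + t^2*(9*d - 9) + t*(-72*d^2 + 96*d - 24) - 12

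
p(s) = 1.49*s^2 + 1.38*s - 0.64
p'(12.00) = 37.14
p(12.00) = 230.48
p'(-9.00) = -25.44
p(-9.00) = 107.63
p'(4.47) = 14.70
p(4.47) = 35.30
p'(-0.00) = 1.38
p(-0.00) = -0.64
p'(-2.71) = -6.70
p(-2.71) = 6.56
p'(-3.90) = -10.24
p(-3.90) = 16.64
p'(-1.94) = -4.40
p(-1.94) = 2.29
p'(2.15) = 7.79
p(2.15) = 9.21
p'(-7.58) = -21.21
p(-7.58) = 74.51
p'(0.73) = 3.56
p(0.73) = 1.16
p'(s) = 2.98*s + 1.38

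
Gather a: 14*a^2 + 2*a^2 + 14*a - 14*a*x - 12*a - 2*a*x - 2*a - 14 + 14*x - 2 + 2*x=16*a^2 - 16*a*x + 16*x - 16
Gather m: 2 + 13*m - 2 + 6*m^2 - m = 6*m^2 + 12*m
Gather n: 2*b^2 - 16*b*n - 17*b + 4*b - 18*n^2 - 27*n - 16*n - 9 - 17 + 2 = 2*b^2 - 13*b - 18*n^2 + n*(-16*b - 43) - 24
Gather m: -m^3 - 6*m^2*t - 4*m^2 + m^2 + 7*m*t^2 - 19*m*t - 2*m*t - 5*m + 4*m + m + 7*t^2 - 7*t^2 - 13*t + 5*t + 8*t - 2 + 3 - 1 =-m^3 + m^2*(-6*t - 3) + m*(7*t^2 - 21*t)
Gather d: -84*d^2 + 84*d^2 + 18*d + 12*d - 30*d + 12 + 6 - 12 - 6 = 0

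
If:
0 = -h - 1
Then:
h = -1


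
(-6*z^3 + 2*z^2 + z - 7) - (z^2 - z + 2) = -6*z^3 + z^2 + 2*z - 9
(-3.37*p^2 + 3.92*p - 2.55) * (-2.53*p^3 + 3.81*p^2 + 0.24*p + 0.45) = 8.5261*p^5 - 22.7573*p^4 + 20.5779*p^3 - 10.2912*p^2 + 1.152*p - 1.1475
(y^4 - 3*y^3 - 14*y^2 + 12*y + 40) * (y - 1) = y^5 - 4*y^4 - 11*y^3 + 26*y^2 + 28*y - 40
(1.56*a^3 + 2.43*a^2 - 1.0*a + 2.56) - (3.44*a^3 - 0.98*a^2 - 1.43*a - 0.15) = -1.88*a^3 + 3.41*a^2 + 0.43*a + 2.71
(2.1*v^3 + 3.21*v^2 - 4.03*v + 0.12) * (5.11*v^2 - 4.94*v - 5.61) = 10.731*v^5 + 6.0291*v^4 - 48.2317*v^3 + 2.5133*v^2 + 22.0155*v - 0.6732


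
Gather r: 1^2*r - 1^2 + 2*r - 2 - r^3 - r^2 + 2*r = -r^3 - r^2 + 5*r - 3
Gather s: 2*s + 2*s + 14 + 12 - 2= 4*s + 24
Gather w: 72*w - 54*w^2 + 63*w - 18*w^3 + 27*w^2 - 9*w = -18*w^3 - 27*w^2 + 126*w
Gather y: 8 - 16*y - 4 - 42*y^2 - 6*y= -42*y^2 - 22*y + 4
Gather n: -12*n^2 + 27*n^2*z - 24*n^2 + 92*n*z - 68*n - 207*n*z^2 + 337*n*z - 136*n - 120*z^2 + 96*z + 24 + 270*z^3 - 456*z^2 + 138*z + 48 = n^2*(27*z - 36) + n*(-207*z^2 + 429*z - 204) + 270*z^3 - 576*z^2 + 234*z + 72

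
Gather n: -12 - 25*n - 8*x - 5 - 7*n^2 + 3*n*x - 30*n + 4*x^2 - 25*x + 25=-7*n^2 + n*(3*x - 55) + 4*x^2 - 33*x + 8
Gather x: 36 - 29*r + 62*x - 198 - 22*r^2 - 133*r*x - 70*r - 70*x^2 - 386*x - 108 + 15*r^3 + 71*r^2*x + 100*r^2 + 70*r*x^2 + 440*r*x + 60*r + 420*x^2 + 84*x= 15*r^3 + 78*r^2 - 39*r + x^2*(70*r + 350) + x*(71*r^2 + 307*r - 240) - 270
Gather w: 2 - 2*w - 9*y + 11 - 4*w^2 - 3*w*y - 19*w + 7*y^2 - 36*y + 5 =-4*w^2 + w*(-3*y - 21) + 7*y^2 - 45*y + 18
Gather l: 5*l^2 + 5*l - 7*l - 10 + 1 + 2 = 5*l^2 - 2*l - 7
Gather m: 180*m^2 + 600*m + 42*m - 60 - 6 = 180*m^2 + 642*m - 66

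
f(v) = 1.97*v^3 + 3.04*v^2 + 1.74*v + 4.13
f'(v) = 5.91*v^2 + 6.08*v + 1.74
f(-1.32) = 2.60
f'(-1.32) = 4.01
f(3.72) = 154.08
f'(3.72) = 106.14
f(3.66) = 147.81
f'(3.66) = 103.16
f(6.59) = 711.41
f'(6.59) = 298.47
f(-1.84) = -1.05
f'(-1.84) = 10.56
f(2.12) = 40.25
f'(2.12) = 41.19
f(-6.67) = -456.81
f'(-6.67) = 224.12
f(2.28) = 47.25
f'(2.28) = 46.32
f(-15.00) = -5986.72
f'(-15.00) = 1240.29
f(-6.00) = -322.39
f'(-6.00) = 178.02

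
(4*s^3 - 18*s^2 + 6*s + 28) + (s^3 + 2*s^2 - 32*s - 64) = 5*s^3 - 16*s^2 - 26*s - 36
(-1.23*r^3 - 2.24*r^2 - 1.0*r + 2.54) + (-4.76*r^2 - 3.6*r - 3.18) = -1.23*r^3 - 7.0*r^2 - 4.6*r - 0.64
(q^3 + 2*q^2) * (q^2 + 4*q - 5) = q^5 + 6*q^4 + 3*q^3 - 10*q^2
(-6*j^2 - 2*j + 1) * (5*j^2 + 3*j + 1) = -30*j^4 - 28*j^3 - 7*j^2 + j + 1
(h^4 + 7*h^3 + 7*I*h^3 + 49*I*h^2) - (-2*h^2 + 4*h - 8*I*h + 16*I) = h^4 + 7*h^3 + 7*I*h^3 + 2*h^2 + 49*I*h^2 - 4*h + 8*I*h - 16*I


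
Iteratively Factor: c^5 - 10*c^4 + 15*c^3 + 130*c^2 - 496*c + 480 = (c - 5)*(c^4 - 5*c^3 - 10*c^2 + 80*c - 96) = (c - 5)*(c - 2)*(c^3 - 3*c^2 - 16*c + 48) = (c - 5)*(c - 2)*(c + 4)*(c^2 - 7*c + 12) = (c - 5)*(c - 4)*(c - 2)*(c + 4)*(c - 3)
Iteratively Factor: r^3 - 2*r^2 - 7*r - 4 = (r + 1)*(r^2 - 3*r - 4) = (r + 1)^2*(r - 4)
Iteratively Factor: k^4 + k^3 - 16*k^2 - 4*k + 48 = (k - 2)*(k^3 + 3*k^2 - 10*k - 24) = (k - 2)*(k + 4)*(k^2 - k - 6) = (k - 2)*(k + 2)*(k + 4)*(k - 3)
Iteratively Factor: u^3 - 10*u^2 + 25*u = (u)*(u^2 - 10*u + 25) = u*(u - 5)*(u - 5)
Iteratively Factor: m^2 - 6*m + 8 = (m - 2)*(m - 4)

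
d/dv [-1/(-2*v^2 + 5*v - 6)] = (5 - 4*v)/(2*v^2 - 5*v + 6)^2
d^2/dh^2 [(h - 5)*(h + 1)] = 2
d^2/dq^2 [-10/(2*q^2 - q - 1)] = 20*(-4*q^2 + 2*q + (4*q - 1)^2 + 2)/(-2*q^2 + q + 1)^3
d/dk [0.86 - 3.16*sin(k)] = -3.16*cos(k)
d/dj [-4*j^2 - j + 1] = -8*j - 1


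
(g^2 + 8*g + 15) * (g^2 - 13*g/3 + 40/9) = g^4 + 11*g^3/3 - 137*g^2/9 - 265*g/9 + 200/3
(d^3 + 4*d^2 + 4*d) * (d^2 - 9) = d^5 + 4*d^4 - 5*d^3 - 36*d^2 - 36*d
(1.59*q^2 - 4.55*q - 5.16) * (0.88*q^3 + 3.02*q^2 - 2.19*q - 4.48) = 1.3992*q^5 + 0.797800000000001*q^4 - 21.7639*q^3 - 12.7419*q^2 + 31.6844*q + 23.1168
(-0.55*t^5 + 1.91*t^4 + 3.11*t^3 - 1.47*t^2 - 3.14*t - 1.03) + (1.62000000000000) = -0.55*t^5 + 1.91*t^4 + 3.11*t^3 - 1.47*t^2 - 3.14*t + 0.59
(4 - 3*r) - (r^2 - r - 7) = -r^2 - 2*r + 11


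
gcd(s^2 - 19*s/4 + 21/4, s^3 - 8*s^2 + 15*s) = s - 3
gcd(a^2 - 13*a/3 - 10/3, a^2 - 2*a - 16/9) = a + 2/3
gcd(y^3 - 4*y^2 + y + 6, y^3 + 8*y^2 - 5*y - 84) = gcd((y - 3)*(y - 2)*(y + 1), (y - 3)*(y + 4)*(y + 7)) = y - 3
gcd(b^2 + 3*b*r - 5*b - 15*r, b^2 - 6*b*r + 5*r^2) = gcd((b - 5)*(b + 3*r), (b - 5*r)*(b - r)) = 1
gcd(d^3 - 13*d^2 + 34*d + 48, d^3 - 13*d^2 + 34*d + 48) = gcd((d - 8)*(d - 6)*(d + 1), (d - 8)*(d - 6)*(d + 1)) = d^3 - 13*d^2 + 34*d + 48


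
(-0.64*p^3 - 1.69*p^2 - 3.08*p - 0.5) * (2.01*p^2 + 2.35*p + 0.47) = -1.2864*p^5 - 4.9009*p^4 - 10.4631*p^3 - 9.0373*p^2 - 2.6226*p - 0.235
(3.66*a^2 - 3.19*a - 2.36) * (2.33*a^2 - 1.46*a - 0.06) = 8.5278*a^4 - 12.7763*a^3 - 1.061*a^2 + 3.637*a + 0.1416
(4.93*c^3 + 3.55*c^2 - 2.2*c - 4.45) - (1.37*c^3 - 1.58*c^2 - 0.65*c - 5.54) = 3.56*c^3 + 5.13*c^2 - 1.55*c + 1.09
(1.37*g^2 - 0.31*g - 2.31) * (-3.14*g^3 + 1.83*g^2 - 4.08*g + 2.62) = -4.3018*g^5 + 3.4805*g^4 + 1.0965*g^3 + 0.6269*g^2 + 8.6126*g - 6.0522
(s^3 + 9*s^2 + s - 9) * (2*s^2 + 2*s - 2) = 2*s^5 + 20*s^4 + 18*s^3 - 34*s^2 - 20*s + 18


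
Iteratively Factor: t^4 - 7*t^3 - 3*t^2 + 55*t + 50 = (t + 2)*(t^3 - 9*t^2 + 15*t + 25) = (t + 1)*(t + 2)*(t^2 - 10*t + 25) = (t - 5)*(t + 1)*(t + 2)*(t - 5)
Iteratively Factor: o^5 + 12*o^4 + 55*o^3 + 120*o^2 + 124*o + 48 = (o + 3)*(o^4 + 9*o^3 + 28*o^2 + 36*o + 16) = (o + 2)*(o + 3)*(o^3 + 7*o^2 + 14*o + 8) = (o + 2)^2*(o + 3)*(o^2 + 5*o + 4) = (o + 1)*(o + 2)^2*(o + 3)*(o + 4)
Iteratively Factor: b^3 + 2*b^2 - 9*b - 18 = (b - 3)*(b^2 + 5*b + 6) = (b - 3)*(b + 2)*(b + 3)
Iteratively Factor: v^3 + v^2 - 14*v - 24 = (v + 2)*(v^2 - v - 12) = (v + 2)*(v + 3)*(v - 4)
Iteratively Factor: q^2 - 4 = (q - 2)*(q + 2)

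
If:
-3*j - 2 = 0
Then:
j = -2/3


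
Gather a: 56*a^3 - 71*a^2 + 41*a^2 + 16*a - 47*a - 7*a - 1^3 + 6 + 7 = 56*a^3 - 30*a^2 - 38*a + 12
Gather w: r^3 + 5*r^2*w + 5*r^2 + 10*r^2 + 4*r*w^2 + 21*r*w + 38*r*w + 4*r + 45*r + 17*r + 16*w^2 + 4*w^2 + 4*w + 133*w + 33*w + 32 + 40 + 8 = r^3 + 15*r^2 + 66*r + w^2*(4*r + 20) + w*(5*r^2 + 59*r + 170) + 80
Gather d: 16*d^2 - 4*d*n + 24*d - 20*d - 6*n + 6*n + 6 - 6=16*d^2 + d*(4 - 4*n)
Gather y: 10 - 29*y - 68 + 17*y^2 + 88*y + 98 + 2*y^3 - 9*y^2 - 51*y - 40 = 2*y^3 + 8*y^2 + 8*y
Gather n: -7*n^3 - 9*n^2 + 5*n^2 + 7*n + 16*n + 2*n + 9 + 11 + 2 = -7*n^3 - 4*n^2 + 25*n + 22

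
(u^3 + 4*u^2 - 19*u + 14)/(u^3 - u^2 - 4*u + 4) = (u + 7)/(u + 2)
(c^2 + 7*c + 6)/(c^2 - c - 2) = (c + 6)/(c - 2)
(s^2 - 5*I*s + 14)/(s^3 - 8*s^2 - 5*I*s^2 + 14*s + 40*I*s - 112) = 1/(s - 8)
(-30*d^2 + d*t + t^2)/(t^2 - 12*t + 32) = (-30*d^2 + d*t + t^2)/(t^2 - 12*t + 32)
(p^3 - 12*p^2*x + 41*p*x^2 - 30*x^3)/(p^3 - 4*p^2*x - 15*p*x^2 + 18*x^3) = (p - 5*x)/(p + 3*x)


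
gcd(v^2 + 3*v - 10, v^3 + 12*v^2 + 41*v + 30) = v + 5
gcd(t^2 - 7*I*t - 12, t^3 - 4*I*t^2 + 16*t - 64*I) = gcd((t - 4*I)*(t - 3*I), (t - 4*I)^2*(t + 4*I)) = t - 4*I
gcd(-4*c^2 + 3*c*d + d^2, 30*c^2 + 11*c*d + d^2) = 1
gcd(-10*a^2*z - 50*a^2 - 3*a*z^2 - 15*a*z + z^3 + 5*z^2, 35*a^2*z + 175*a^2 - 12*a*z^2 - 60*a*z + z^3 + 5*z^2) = -5*a*z - 25*a + z^2 + 5*z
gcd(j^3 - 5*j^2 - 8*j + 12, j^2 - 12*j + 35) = 1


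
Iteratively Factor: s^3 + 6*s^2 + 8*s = (s + 4)*(s^2 + 2*s) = (s + 2)*(s + 4)*(s)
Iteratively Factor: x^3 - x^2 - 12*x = (x)*(x^2 - x - 12) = x*(x + 3)*(x - 4)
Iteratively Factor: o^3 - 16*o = (o + 4)*(o^2 - 4*o) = o*(o + 4)*(o - 4)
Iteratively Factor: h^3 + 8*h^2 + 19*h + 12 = (h + 1)*(h^2 + 7*h + 12) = (h + 1)*(h + 4)*(h + 3)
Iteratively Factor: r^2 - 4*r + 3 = (r - 1)*(r - 3)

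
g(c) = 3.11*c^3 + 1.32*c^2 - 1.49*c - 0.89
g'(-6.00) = 318.55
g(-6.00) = -616.19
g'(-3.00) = 74.56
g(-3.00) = -68.51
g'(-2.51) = 50.66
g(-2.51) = -38.01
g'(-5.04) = 222.20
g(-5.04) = -358.01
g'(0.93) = 9.03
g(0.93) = 1.37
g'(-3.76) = 120.49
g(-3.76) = -141.95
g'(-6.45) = 369.63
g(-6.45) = -770.89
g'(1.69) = 29.62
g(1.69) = 15.37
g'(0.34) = 0.49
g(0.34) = -1.12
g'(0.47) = 1.81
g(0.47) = -0.98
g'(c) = 9.33*c^2 + 2.64*c - 1.49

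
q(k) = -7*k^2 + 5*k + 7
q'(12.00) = -163.00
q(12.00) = -941.00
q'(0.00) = 5.00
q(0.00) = 7.00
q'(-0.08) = 6.12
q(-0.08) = 6.56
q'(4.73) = -61.22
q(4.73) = -125.96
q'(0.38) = -0.32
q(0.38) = 7.89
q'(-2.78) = 43.92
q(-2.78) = -61.00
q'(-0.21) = 7.94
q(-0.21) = 5.64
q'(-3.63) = 55.82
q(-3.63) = -103.39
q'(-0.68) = 14.52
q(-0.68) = 0.36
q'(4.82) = -62.48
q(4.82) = -131.53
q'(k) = 5 - 14*k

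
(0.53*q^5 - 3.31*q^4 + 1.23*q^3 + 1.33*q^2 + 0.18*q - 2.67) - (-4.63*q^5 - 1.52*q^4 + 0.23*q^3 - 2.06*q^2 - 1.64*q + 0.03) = 5.16*q^5 - 1.79*q^4 + 1.0*q^3 + 3.39*q^2 + 1.82*q - 2.7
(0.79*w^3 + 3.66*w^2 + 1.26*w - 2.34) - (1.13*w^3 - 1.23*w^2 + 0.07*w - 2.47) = -0.34*w^3 + 4.89*w^2 + 1.19*w + 0.13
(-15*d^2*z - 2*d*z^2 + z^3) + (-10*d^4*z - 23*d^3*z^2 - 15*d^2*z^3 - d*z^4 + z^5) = -10*d^4*z - 23*d^3*z^2 - 15*d^2*z^3 - 15*d^2*z - d*z^4 - 2*d*z^2 + z^5 + z^3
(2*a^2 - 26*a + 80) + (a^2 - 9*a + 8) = 3*a^2 - 35*a + 88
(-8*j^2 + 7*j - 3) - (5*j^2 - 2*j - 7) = -13*j^2 + 9*j + 4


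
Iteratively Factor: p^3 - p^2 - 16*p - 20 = (p + 2)*(p^2 - 3*p - 10) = (p + 2)^2*(p - 5)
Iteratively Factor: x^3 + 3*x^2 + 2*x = (x)*(x^2 + 3*x + 2) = x*(x + 2)*(x + 1)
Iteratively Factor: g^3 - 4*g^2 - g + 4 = (g - 1)*(g^2 - 3*g - 4) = (g - 1)*(g + 1)*(g - 4)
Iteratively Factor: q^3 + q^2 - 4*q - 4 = (q + 2)*(q^2 - q - 2) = (q - 2)*(q + 2)*(q + 1)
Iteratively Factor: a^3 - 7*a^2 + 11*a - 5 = (a - 1)*(a^2 - 6*a + 5) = (a - 1)^2*(a - 5)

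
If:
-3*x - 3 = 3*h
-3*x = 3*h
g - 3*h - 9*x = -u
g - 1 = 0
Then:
No Solution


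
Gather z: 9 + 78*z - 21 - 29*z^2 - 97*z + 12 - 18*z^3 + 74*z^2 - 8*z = -18*z^3 + 45*z^2 - 27*z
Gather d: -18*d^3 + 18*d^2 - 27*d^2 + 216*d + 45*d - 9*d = -18*d^3 - 9*d^2 + 252*d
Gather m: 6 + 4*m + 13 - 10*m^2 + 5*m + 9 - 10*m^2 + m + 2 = -20*m^2 + 10*m + 30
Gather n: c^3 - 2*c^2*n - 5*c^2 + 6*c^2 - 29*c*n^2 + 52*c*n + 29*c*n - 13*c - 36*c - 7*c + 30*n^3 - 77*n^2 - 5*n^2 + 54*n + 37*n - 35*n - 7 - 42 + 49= c^3 + c^2 - 56*c + 30*n^3 + n^2*(-29*c - 82) + n*(-2*c^2 + 81*c + 56)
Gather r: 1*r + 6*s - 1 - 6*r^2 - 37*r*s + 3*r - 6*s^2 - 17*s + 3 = -6*r^2 + r*(4 - 37*s) - 6*s^2 - 11*s + 2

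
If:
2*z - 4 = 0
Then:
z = 2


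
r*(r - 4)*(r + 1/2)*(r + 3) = r^4 - r^3/2 - 25*r^2/2 - 6*r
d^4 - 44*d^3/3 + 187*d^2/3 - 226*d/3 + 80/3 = (d - 8)*(d - 5)*(d - 1)*(d - 2/3)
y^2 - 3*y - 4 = (y - 4)*(y + 1)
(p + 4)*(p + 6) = p^2 + 10*p + 24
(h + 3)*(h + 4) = h^2 + 7*h + 12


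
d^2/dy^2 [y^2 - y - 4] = 2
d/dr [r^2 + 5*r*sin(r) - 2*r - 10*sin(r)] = 5*r*cos(r) + 2*r + 5*sin(r) - 10*cos(r) - 2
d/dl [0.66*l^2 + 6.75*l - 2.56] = 1.32*l + 6.75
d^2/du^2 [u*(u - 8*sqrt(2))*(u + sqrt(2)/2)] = 6*u - 15*sqrt(2)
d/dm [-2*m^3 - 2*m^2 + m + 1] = -6*m^2 - 4*m + 1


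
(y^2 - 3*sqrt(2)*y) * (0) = 0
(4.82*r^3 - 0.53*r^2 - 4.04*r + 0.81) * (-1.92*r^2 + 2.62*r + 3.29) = -9.2544*r^5 + 13.646*r^4 + 22.226*r^3 - 13.8837*r^2 - 11.1694*r + 2.6649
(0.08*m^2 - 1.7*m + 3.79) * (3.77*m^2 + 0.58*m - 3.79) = 0.3016*m^4 - 6.3626*m^3 + 12.9991*m^2 + 8.6412*m - 14.3641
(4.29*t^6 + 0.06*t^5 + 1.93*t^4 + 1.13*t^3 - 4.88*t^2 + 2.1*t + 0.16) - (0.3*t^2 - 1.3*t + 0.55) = 4.29*t^6 + 0.06*t^5 + 1.93*t^4 + 1.13*t^3 - 5.18*t^2 + 3.4*t - 0.39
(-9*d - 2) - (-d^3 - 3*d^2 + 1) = d^3 + 3*d^2 - 9*d - 3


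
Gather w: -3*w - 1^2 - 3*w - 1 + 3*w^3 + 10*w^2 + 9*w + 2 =3*w^3 + 10*w^2 + 3*w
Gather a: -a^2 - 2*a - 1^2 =-a^2 - 2*a - 1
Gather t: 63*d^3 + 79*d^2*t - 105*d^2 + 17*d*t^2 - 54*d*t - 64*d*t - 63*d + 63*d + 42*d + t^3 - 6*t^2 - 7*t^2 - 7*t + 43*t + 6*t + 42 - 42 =63*d^3 - 105*d^2 + 42*d + t^3 + t^2*(17*d - 13) + t*(79*d^2 - 118*d + 42)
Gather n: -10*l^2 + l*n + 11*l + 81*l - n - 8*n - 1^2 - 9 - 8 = -10*l^2 + 92*l + n*(l - 9) - 18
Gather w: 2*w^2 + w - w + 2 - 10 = 2*w^2 - 8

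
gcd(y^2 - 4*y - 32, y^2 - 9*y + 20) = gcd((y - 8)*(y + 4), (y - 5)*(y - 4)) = 1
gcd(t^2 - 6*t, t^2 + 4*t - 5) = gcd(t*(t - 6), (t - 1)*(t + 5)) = 1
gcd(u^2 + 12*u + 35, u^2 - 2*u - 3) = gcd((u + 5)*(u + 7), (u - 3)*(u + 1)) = 1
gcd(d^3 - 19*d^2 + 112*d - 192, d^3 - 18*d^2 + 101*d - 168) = d^2 - 11*d + 24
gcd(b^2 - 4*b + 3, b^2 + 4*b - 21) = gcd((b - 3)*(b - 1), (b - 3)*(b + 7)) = b - 3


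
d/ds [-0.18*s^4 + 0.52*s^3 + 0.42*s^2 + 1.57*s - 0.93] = -0.72*s^3 + 1.56*s^2 + 0.84*s + 1.57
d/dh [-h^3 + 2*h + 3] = 2 - 3*h^2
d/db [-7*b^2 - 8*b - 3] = -14*b - 8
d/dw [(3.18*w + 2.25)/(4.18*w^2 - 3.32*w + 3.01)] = (-13.2924*w^2 - 18.81*w + 17.0418)/(17.4724*w^4 - 27.7552*w^3 + 36.186*w^2 - 19.9864*w + 9.0601)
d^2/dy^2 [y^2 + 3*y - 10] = 2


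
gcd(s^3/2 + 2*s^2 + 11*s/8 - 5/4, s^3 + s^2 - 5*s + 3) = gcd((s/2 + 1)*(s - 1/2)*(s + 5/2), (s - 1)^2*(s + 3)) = 1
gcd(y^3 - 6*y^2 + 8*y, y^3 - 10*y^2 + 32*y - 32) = y^2 - 6*y + 8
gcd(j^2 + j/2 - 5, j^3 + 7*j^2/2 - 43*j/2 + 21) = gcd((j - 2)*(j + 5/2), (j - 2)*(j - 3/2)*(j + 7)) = j - 2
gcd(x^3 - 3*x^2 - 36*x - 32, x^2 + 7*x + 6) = x + 1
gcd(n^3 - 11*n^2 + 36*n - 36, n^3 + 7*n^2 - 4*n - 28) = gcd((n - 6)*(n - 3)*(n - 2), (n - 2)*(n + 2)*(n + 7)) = n - 2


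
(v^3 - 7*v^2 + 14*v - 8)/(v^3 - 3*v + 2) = (v^2 - 6*v + 8)/(v^2 + v - 2)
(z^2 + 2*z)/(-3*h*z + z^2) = (z + 2)/(-3*h + z)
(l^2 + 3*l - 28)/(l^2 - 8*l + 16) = (l + 7)/(l - 4)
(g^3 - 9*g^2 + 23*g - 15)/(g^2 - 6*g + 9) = (g^2 - 6*g + 5)/(g - 3)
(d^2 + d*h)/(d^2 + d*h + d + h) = d/(d + 1)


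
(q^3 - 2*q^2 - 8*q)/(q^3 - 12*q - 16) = q/(q + 2)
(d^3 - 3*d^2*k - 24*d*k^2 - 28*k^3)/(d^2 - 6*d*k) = (d^3 - 3*d^2*k - 24*d*k^2 - 28*k^3)/(d*(d - 6*k))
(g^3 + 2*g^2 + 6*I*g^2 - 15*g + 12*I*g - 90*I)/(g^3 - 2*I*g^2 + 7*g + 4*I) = (g^3 + g^2*(2 + 6*I) + g*(-15 + 12*I) - 90*I)/(g^3 - 2*I*g^2 + 7*g + 4*I)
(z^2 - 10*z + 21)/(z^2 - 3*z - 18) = (-z^2 + 10*z - 21)/(-z^2 + 3*z + 18)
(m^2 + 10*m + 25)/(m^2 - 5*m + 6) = (m^2 + 10*m + 25)/(m^2 - 5*m + 6)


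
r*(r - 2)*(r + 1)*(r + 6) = r^4 + 5*r^3 - 8*r^2 - 12*r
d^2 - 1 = (d - 1)*(d + 1)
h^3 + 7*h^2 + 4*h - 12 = (h - 1)*(h + 2)*(h + 6)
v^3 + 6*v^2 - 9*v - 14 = (v - 2)*(v + 1)*(v + 7)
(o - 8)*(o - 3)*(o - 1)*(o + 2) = o^4 - 10*o^3 + 11*o^2 + 46*o - 48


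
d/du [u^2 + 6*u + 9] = 2*u + 6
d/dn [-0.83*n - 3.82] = -0.830000000000000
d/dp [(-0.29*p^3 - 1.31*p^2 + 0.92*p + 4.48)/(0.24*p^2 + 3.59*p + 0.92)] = (-0.0696*p^4 - 2.0822*p^3 - 5.7241*p^2 - 4.5608*p - 15.2368)/(0.0576*p^4 + 1.7232*p^3 + 13.3297*p^2 + 6.6056*p + 0.8464)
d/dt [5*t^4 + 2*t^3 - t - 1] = 20*t^3 + 6*t^2 - 1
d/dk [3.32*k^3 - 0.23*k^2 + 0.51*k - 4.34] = 9.96*k^2 - 0.46*k + 0.51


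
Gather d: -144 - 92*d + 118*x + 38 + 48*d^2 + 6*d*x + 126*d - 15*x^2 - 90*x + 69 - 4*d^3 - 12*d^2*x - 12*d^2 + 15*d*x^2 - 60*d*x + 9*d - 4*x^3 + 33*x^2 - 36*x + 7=-4*d^3 + d^2*(36 - 12*x) + d*(15*x^2 - 54*x + 43) - 4*x^3 + 18*x^2 - 8*x - 30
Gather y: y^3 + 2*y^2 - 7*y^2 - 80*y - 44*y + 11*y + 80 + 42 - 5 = y^3 - 5*y^2 - 113*y + 117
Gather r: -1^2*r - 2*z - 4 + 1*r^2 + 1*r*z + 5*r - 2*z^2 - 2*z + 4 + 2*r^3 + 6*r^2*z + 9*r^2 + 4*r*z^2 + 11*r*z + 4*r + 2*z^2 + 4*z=2*r^3 + r^2*(6*z + 10) + r*(4*z^2 + 12*z + 8)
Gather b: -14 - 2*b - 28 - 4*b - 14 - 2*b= -8*b - 56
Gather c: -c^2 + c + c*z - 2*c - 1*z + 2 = -c^2 + c*(z - 1) - z + 2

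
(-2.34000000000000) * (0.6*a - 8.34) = 19.5156 - 1.404*a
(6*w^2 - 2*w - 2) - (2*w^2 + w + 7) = 4*w^2 - 3*w - 9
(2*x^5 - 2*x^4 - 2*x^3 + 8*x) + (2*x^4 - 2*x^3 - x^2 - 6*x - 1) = 2*x^5 - 4*x^3 - x^2 + 2*x - 1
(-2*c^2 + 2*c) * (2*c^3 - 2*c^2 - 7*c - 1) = -4*c^5 + 8*c^4 + 10*c^3 - 12*c^2 - 2*c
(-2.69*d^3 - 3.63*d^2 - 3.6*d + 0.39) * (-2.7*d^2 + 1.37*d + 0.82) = 7.263*d^5 + 6.1157*d^4 + 2.5411*d^3 - 8.9616*d^2 - 2.4177*d + 0.3198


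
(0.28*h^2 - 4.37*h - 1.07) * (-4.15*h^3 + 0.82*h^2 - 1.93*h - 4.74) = -1.162*h^5 + 18.3651*h^4 + 0.316700000000001*h^3 + 6.2295*h^2 + 22.7789*h + 5.0718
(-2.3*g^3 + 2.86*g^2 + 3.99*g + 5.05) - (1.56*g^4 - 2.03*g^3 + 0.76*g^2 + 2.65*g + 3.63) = -1.56*g^4 - 0.27*g^3 + 2.1*g^2 + 1.34*g + 1.42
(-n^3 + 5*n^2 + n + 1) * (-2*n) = 2*n^4 - 10*n^3 - 2*n^2 - 2*n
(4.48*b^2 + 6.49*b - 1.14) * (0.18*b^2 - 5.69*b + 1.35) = 0.8064*b^4 - 24.323*b^3 - 31.0853*b^2 + 15.2481*b - 1.539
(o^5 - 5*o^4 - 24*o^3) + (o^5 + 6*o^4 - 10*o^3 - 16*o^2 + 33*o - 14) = 2*o^5 + o^4 - 34*o^3 - 16*o^2 + 33*o - 14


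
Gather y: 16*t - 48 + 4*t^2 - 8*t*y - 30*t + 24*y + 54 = 4*t^2 - 14*t + y*(24 - 8*t) + 6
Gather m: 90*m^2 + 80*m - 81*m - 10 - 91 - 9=90*m^2 - m - 110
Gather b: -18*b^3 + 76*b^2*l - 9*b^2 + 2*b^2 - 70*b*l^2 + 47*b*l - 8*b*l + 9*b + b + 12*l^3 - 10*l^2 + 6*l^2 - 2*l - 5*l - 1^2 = -18*b^3 + b^2*(76*l - 7) + b*(-70*l^2 + 39*l + 10) + 12*l^3 - 4*l^2 - 7*l - 1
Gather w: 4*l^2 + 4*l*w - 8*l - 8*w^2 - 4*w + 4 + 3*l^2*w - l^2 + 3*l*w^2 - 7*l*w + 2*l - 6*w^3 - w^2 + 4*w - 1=3*l^2 - 6*l - 6*w^3 + w^2*(3*l - 9) + w*(3*l^2 - 3*l) + 3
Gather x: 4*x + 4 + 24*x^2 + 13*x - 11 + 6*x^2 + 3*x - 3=30*x^2 + 20*x - 10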